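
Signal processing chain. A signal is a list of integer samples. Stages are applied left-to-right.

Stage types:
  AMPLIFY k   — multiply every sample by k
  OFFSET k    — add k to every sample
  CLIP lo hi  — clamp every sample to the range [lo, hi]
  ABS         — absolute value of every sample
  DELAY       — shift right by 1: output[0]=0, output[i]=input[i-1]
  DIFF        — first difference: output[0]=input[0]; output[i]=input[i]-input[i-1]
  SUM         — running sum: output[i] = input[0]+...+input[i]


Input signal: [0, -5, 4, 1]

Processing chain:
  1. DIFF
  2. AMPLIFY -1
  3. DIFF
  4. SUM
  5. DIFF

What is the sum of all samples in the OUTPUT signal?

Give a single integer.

Answer: 3

Derivation:
Input: [0, -5, 4, 1]
Stage 1 (DIFF): s[0]=0, -5-0=-5, 4--5=9, 1-4=-3 -> [0, -5, 9, -3]
Stage 2 (AMPLIFY -1): 0*-1=0, -5*-1=5, 9*-1=-9, -3*-1=3 -> [0, 5, -9, 3]
Stage 3 (DIFF): s[0]=0, 5-0=5, -9-5=-14, 3--9=12 -> [0, 5, -14, 12]
Stage 4 (SUM): sum[0..0]=0, sum[0..1]=5, sum[0..2]=-9, sum[0..3]=3 -> [0, 5, -9, 3]
Stage 5 (DIFF): s[0]=0, 5-0=5, -9-5=-14, 3--9=12 -> [0, 5, -14, 12]
Output sum: 3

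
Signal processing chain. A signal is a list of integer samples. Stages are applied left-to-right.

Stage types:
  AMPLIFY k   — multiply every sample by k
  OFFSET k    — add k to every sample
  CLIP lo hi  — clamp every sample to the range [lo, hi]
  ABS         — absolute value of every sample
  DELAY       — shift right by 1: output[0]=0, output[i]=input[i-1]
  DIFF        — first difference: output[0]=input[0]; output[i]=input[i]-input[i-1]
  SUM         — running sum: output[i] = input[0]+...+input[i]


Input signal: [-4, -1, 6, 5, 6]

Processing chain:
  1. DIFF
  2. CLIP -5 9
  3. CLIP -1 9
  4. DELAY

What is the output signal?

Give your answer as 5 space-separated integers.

Input: [-4, -1, 6, 5, 6]
Stage 1 (DIFF): s[0]=-4, -1--4=3, 6--1=7, 5-6=-1, 6-5=1 -> [-4, 3, 7, -1, 1]
Stage 2 (CLIP -5 9): clip(-4,-5,9)=-4, clip(3,-5,9)=3, clip(7,-5,9)=7, clip(-1,-5,9)=-1, clip(1,-5,9)=1 -> [-4, 3, 7, -1, 1]
Stage 3 (CLIP -1 9): clip(-4,-1,9)=-1, clip(3,-1,9)=3, clip(7,-1,9)=7, clip(-1,-1,9)=-1, clip(1,-1,9)=1 -> [-1, 3, 7, -1, 1]
Stage 4 (DELAY): [0, -1, 3, 7, -1] = [0, -1, 3, 7, -1] -> [0, -1, 3, 7, -1]

Answer: 0 -1 3 7 -1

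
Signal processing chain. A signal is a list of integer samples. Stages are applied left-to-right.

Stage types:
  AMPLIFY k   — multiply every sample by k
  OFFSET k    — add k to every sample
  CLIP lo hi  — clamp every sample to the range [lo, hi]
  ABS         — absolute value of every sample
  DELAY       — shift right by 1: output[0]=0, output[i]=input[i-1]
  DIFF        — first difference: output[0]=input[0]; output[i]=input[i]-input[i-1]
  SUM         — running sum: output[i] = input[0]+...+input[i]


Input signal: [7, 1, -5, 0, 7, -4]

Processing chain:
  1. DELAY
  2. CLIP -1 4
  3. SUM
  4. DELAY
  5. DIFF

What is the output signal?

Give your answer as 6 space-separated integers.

Input: [7, 1, -5, 0, 7, -4]
Stage 1 (DELAY): [0, 7, 1, -5, 0, 7] = [0, 7, 1, -5, 0, 7] -> [0, 7, 1, -5, 0, 7]
Stage 2 (CLIP -1 4): clip(0,-1,4)=0, clip(7,-1,4)=4, clip(1,-1,4)=1, clip(-5,-1,4)=-1, clip(0,-1,4)=0, clip(7,-1,4)=4 -> [0, 4, 1, -1, 0, 4]
Stage 3 (SUM): sum[0..0]=0, sum[0..1]=4, sum[0..2]=5, sum[0..3]=4, sum[0..4]=4, sum[0..5]=8 -> [0, 4, 5, 4, 4, 8]
Stage 4 (DELAY): [0, 0, 4, 5, 4, 4] = [0, 0, 4, 5, 4, 4] -> [0, 0, 4, 5, 4, 4]
Stage 5 (DIFF): s[0]=0, 0-0=0, 4-0=4, 5-4=1, 4-5=-1, 4-4=0 -> [0, 0, 4, 1, -1, 0]

Answer: 0 0 4 1 -1 0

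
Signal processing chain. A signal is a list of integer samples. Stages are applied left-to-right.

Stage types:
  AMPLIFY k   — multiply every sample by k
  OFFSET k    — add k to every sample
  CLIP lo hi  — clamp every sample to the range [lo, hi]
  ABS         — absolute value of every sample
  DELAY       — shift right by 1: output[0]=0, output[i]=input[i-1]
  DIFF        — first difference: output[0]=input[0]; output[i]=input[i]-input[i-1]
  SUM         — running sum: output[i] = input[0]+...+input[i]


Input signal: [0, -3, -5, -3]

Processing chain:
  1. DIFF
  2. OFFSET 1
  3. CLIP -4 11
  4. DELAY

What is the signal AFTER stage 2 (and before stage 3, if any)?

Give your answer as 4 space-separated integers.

Input: [0, -3, -5, -3]
Stage 1 (DIFF): s[0]=0, -3-0=-3, -5--3=-2, -3--5=2 -> [0, -3, -2, 2]
Stage 2 (OFFSET 1): 0+1=1, -3+1=-2, -2+1=-1, 2+1=3 -> [1, -2, -1, 3]

Answer: 1 -2 -1 3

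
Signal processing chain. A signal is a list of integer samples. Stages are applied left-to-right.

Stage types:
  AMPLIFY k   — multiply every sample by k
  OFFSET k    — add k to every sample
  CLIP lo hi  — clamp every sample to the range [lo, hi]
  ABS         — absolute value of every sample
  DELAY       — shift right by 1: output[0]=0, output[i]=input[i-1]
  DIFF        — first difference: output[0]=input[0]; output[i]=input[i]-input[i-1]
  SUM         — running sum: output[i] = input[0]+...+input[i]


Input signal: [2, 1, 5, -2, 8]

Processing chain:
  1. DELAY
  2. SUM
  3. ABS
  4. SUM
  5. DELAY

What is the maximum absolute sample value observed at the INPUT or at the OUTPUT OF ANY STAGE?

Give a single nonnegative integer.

Answer: 19

Derivation:
Input: [2, 1, 5, -2, 8] (max |s|=8)
Stage 1 (DELAY): [0, 2, 1, 5, -2] = [0, 2, 1, 5, -2] -> [0, 2, 1, 5, -2] (max |s|=5)
Stage 2 (SUM): sum[0..0]=0, sum[0..1]=2, sum[0..2]=3, sum[0..3]=8, sum[0..4]=6 -> [0, 2, 3, 8, 6] (max |s|=8)
Stage 3 (ABS): |0|=0, |2|=2, |3|=3, |8|=8, |6|=6 -> [0, 2, 3, 8, 6] (max |s|=8)
Stage 4 (SUM): sum[0..0]=0, sum[0..1]=2, sum[0..2]=5, sum[0..3]=13, sum[0..4]=19 -> [0, 2, 5, 13, 19] (max |s|=19)
Stage 5 (DELAY): [0, 0, 2, 5, 13] = [0, 0, 2, 5, 13] -> [0, 0, 2, 5, 13] (max |s|=13)
Overall max amplitude: 19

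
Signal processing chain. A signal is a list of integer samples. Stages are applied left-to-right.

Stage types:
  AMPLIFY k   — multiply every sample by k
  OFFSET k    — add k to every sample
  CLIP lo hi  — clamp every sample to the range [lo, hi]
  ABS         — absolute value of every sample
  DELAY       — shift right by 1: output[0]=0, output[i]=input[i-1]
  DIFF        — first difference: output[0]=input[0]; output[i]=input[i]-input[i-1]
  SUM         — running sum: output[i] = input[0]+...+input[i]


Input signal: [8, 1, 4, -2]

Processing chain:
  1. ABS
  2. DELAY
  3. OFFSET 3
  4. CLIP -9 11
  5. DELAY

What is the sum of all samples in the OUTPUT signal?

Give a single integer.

Answer: 18

Derivation:
Input: [8, 1, 4, -2]
Stage 1 (ABS): |8|=8, |1|=1, |4|=4, |-2|=2 -> [8, 1, 4, 2]
Stage 2 (DELAY): [0, 8, 1, 4] = [0, 8, 1, 4] -> [0, 8, 1, 4]
Stage 3 (OFFSET 3): 0+3=3, 8+3=11, 1+3=4, 4+3=7 -> [3, 11, 4, 7]
Stage 4 (CLIP -9 11): clip(3,-9,11)=3, clip(11,-9,11)=11, clip(4,-9,11)=4, clip(7,-9,11)=7 -> [3, 11, 4, 7]
Stage 5 (DELAY): [0, 3, 11, 4] = [0, 3, 11, 4] -> [0, 3, 11, 4]
Output sum: 18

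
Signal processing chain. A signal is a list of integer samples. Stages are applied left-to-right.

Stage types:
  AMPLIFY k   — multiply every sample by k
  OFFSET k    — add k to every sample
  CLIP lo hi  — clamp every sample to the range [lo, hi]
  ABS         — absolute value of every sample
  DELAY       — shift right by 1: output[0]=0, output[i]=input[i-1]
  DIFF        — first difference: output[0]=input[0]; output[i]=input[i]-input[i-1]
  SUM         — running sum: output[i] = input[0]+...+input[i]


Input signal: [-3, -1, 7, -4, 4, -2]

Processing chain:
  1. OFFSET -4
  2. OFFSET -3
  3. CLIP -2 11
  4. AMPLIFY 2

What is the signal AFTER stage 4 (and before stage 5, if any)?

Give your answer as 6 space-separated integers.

Input: [-3, -1, 7, -4, 4, -2]
Stage 1 (OFFSET -4): -3+-4=-7, -1+-4=-5, 7+-4=3, -4+-4=-8, 4+-4=0, -2+-4=-6 -> [-7, -5, 3, -8, 0, -6]
Stage 2 (OFFSET -3): -7+-3=-10, -5+-3=-8, 3+-3=0, -8+-3=-11, 0+-3=-3, -6+-3=-9 -> [-10, -8, 0, -11, -3, -9]
Stage 3 (CLIP -2 11): clip(-10,-2,11)=-2, clip(-8,-2,11)=-2, clip(0,-2,11)=0, clip(-11,-2,11)=-2, clip(-3,-2,11)=-2, clip(-9,-2,11)=-2 -> [-2, -2, 0, -2, -2, -2]
Stage 4 (AMPLIFY 2): -2*2=-4, -2*2=-4, 0*2=0, -2*2=-4, -2*2=-4, -2*2=-4 -> [-4, -4, 0, -4, -4, -4]

Answer: -4 -4 0 -4 -4 -4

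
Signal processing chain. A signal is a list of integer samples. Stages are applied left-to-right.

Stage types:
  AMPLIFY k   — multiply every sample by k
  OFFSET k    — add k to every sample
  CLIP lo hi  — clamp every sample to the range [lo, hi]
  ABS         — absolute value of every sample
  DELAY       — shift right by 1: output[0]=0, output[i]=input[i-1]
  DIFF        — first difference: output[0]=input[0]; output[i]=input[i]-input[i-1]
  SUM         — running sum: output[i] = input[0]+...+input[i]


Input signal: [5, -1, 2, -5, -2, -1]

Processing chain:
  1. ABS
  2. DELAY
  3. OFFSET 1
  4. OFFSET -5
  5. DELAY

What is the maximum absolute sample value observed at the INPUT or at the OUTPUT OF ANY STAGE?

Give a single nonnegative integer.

Input: [5, -1, 2, -5, -2, -1] (max |s|=5)
Stage 1 (ABS): |5|=5, |-1|=1, |2|=2, |-5|=5, |-2|=2, |-1|=1 -> [5, 1, 2, 5, 2, 1] (max |s|=5)
Stage 2 (DELAY): [0, 5, 1, 2, 5, 2] = [0, 5, 1, 2, 5, 2] -> [0, 5, 1, 2, 5, 2] (max |s|=5)
Stage 3 (OFFSET 1): 0+1=1, 5+1=6, 1+1=2, 2+1=3, 5+1=6, 2+1=3 -> [1, 6, 2, 3, 6, 3] (max |s|=6)
Stage 4 (OFFSET -5): 1+-5=-4, 6+-5=1, 2+-5=-3, 3+-5=-2, 6+-5=1, 3+-5=-2 -> [-4, 1, -3, -2, 1, -2] (max |s|=4)
Stage 5 (DELAY): [0, -4, 1, -3, -2, 1] = [0, -4, 1, -3, -2, 1] -> [0, -4, 1, -3, -2, 1] (max |s|=4)
Overall max amplitude: 6

Answer: 6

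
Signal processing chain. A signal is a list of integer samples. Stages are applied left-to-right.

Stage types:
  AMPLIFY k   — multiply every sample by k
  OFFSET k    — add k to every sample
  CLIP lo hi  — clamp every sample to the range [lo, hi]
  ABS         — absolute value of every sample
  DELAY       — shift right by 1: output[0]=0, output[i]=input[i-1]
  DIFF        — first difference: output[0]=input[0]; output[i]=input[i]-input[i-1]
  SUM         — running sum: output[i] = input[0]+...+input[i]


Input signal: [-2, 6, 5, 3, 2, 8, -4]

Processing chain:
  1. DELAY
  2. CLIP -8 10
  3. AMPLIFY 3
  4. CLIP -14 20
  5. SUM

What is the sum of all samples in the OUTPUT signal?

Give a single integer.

Input: [-2, 6, 5, 3, 2, 8, -4]
Stage 1 (DELAY): [0, -2, 6, 5, 3, 2, 8] = [0, -2, 6, 5, 3, 2, 8] -> [0, -2, 6, 5, 3, 2, 8]
Stage 2 (CLIP -8 10): clip(0,-8,10)=0, clip(-2,-8,10)=-2, clip(6,-8,10)=6, clip(5,-8,10)=5, clip(3,-8,10)=3, clip(2,-8,10)=2, clip(8,-8,10)=8 -> [0, -2, 6, 5, 3, 2, 8]
Stage 3 (AMPLIFY 3): 0*3=0, -2*3=-6, 6*3=18, 5*3=15, 3*3=9, 2*3=6, 8*3=24 -> [0, -6, 18, 15, 9, 6, 24]
Stage 4 (CLIP -14 20): clip(0,-14,20)=0, clip(-6,-14,20)=-6, clip(18,-14,20)=18, clip(15,-14,20)=15, clip(9,-14,20)=9, clip(6,-14,20)=6, clip(24,-14,20)=20 -> [0, -6, 18, 15, 9, 6, 20]
Stage 5 (SUM): sum[0..0]=0, sum[0..1]=-6, sum[0..2]=12, sum[0..3]=27, sum[0..4]=36, sum[0..5]=42, sum[0..6]=62 -> [0, -6, 12, 27, 36, 42, 62]
Output sum: 173

Answer: 173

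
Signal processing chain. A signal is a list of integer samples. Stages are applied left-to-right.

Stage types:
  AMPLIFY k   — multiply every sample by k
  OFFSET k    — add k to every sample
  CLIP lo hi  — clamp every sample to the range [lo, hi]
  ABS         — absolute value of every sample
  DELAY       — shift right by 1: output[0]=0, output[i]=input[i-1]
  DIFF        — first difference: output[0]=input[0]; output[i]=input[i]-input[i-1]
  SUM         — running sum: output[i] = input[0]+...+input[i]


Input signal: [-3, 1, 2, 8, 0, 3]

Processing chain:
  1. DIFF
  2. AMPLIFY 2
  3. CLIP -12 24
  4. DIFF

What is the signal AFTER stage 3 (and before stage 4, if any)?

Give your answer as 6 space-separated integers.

Answer: -6 8 2 12 -12 6

Derivation:
Input: [-3, 1, 2, 8, 0, 3]
Stage 1 (DIFF): s[0]=-3, 1--3=4, 2-1=1, 8-2=6, 0-8=-8, 3-0=3 -> [-3, 4, 1, 6, -8, 3]
Stage 2 (AMPLIFY 2): -3*2=-6, 4*2=8, 1*2=2, 6*2=12, -8*2=-16, 3*2=6 -> [-6, 8, 2, 12, -16, 6]
Stage 3 (CLIP -12 24): clip(-6,-12,24)=-6, clip(8,-12,24)=8, clip(2,-12,24)=2, clip(12,-12,24)=12, clip(-16,-12,24)=-12, clip(6,-12,24)=6 -> [-6, 8, 2, 12, -12, 6]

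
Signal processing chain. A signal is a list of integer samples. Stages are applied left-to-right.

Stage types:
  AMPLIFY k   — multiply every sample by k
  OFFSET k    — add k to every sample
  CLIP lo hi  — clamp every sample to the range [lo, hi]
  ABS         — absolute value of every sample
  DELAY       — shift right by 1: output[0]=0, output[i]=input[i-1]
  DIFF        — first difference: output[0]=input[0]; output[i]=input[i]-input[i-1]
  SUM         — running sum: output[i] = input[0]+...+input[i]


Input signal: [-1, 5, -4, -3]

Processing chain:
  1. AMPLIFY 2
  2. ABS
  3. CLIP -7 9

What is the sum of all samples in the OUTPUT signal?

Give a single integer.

Input: [-1, 5, -4, -3]
Stage 1 (AMPLIFY 2): -1*2=-2, 5*2=10, -4*2=-8, -3*2=-6 -> [-2, 10, -8, -6]
Stage 2 (ABS): |-2|=2, |10|=10, |-8|=8, |-6|=6 -> [2, 10, 8, 6]
Stage 3 (CLIP -7 9): clip(2,-7,9)=2, clip(10,-7,9)=9, clip(8,-7,9)=8, clip(6,-7,9)=6 -> [2, 9, 8, 6]
Output sum: 25

Answer: 25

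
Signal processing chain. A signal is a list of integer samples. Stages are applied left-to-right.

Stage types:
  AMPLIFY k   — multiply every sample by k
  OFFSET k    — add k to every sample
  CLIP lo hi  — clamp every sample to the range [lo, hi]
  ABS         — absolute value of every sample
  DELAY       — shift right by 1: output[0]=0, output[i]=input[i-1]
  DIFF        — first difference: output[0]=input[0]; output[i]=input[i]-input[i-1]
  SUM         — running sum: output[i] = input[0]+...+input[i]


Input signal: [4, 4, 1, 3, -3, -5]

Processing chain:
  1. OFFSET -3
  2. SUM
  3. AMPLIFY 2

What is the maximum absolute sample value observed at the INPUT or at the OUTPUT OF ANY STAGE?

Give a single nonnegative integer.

Answer: 28

Derivation:
Input: [4, 4, 1, 3, -3, -5] (max |s|=5)
Stage 1 (OFFSET -3): 4+-3=1, 4+-3=1, 1+-3=-2, 3+-3=0, -3+-3=-6, -5+-3=-8 -> [1, 1, -2, 0, -6, -8] (max |s|=8)
Stage 2 (SUM): sum[0..0]=1, sum[0..1]=2, sum[0..2]=0, sum[0..3]=0, sum[0..4]=-6, sum[0..5]=-14 -> [1, 2, 0, 0, -6, -14] (max |s|=14)
Stage 3 (AMPLIFY 2): 1*2=2, 2*2=4, 0*2=0, 0*2=0, -6*2=-12, -14*2=-28 -> [2, 4, 0, 0, -12, -28] (max |s|=28)
Overall max amplitude: 28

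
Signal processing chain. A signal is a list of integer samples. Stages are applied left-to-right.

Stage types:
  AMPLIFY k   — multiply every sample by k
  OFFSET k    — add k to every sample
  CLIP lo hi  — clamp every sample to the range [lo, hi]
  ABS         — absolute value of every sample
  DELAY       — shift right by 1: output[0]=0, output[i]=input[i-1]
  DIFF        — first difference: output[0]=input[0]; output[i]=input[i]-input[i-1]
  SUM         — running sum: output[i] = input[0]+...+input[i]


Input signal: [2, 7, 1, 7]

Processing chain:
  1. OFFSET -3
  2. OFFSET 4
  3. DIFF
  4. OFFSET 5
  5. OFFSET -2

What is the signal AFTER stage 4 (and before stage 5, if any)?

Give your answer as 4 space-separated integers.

Input: [2, 7, 1, 7]
Stage 1 (OFFSET -3): 2+-3=-1, 7+-3=4, 1+-3=-2, 7+-3=4 -> [-1, 4, -2, 4]
Stage 2 (OFFSET 4): -1+4=3, 4+4=8, -2+4=2, 4+4=8 -> [3, 8, 2, 8]
Stage 3 (DIFF): s[0]=3, 8-3=5, 2-8=-6, 8-2=6 -> [3, 5, -6, 6]
Stage 4 (OFFSET 5): 3+5=8, 5+5=10, -6+5=-1, 6+5=11 -> [8, 10, -1, 11]

Answer: 8 10 -1 11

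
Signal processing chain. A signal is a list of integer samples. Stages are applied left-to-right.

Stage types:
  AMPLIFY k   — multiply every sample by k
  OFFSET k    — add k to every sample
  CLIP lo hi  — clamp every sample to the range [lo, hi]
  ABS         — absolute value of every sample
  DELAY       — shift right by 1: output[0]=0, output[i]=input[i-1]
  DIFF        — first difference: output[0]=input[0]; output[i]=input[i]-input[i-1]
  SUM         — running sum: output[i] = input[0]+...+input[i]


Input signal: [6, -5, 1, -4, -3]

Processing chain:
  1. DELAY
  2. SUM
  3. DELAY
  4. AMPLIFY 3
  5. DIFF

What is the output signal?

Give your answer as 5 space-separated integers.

Input: [6, -5, 1, -4, -3]
Stage 1 (DELAY): [0, 6, -5, 1, -4] = [0, 6, -5, 1, -4] -> [0, 6, -5, 1, -4]
Stage 2 (SUM): sum[0..0]=0, sum[0..1]=6, sum[0..2]=1, sum[0..3]=2, sum[0..4]=-2 -> [0, 6, 1, 2, -2]
Stage 3 (DELAY): [0, 0, 6, 1, 2] = [0, 0, 6, 1, 2] -> [0, 0, 6, 1, 2]
Stage 4 (AMPLIFY 3): 0*3=0, 0*3=0, 6*3=18, 1*3=3, 2*3=6 -> [0, 0, 18, 3, 6]
Stage 5 (DIFF): s[0]=0, 0-0=0, 18-0=18, 3-18=-15, 6-3=3 -> [0, 0, 18, -15, 3]

Answer: 0 0 18 -15 3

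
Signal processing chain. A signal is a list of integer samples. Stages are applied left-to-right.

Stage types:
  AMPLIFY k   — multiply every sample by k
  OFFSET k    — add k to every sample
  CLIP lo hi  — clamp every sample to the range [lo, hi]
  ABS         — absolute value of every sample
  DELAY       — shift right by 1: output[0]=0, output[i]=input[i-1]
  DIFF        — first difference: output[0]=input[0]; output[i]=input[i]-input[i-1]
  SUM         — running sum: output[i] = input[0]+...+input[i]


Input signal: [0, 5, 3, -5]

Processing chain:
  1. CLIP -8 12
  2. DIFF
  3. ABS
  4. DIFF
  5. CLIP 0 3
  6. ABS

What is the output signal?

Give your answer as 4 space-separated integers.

Answer: 0 3 0 3

Derivation:
Input: [0, 5, 3, -5]
Stage 1 (CLIP -8 12): clip(0,-8,12)=0, clip(5,-8,12)=5, clip(3,-8,12)=3, clip(-5,-8,12)=-5 -> [0, 5, 3, -5]
Stage 2 (DIFF): s[0]=0, 5-0=5, 3-5=-2, -5-3=-8 -> [0, 5, -2, -8]
Stage 3 (ABS): |0|=0, |5|=5, |-2|=2, |-8|=8 -> [0, 5, 2, 8]
Stage 4 (DIFF): s[0]=0, 5-0=5, 2-5=-3, 8-2=6 -> [0, 5, -3, 6]
Stage 5 (CLIP 0 3): clip(0,0,3)=0, clip(5,0,3)=3, clip(-3,0,3)=0, clip(6,0,3)=3 -> [0, 3, 0, 3]
Stage 6 (ABS): |0|=0, |3|=3, |0|=0, |3|=3 -> [0, 3, 0, 3]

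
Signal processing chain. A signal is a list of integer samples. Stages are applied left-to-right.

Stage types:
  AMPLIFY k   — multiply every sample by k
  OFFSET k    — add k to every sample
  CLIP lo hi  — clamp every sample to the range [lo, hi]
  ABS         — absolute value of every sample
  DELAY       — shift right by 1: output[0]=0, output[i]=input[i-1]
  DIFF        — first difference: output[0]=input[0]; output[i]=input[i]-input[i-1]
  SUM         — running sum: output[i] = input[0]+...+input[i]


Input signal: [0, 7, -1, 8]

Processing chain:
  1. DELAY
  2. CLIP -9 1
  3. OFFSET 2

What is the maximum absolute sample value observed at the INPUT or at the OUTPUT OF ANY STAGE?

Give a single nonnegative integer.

Input: [0, 7, -1, 8] (max |s|=8)
Stage 1 (DELAY): [0, 0, 7, -1] = [0, 0, 7, -1] -> [0, 0, 7, -1] (max |s|=7)
Stage 2 (CLIP -9 1): clip(0,-9,1)=0, clip(0,-9,1)=0, clip(7,-9,1)=1, clip(-1,-9,1)=-1 -> [0, 0, 1, -1] (max |s|=1)
Stage 3 (OFFSET 2): 0+2=2, 0+2=2, 1+2=3, -1+2=1 -> [2, 2, 3, 1] (max |s|=3)
Overall max amplitude: 8

Answer: 8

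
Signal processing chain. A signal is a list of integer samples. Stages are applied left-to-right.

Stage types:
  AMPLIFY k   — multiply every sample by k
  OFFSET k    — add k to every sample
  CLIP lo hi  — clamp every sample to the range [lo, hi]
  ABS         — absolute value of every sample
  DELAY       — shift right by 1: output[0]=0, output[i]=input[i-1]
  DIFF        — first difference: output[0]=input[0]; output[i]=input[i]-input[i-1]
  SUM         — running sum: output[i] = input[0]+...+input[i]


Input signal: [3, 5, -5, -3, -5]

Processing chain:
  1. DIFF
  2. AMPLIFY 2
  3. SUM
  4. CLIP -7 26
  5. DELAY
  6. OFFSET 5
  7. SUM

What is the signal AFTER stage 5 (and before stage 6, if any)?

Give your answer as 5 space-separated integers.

Input: [3, 5, -5, -3, -5]
Stage 1 (DIFF): s[0]=3, 5-3=2, -5-5=-10, -3--5=2, -5--3=-2 -> [3, 2, -10, 2, -2]
Stage 2 (AMPLIFY 2): 3*2=6, 2*2=4, -10*2=-20, 2*2=4, -2*2=-4 -> [6, 4, -20, 4, -4]
Stage 3 (SUM): sum[0..0]=6, sum[0..1]=10, sum[0..2]=-10, sum[0..3]=-6, sum[0..4]=-10 -> [6, 10, -10, -6, -10]
Stage 4 (CLIP -7 26): clip(6,-7,26)=6, clip(10,-7,26)=10, clip(-10,-7,26)=-7, clip(-6,-7,26)=-6, clip(-10,-7,26)=-7 -> [6, 10, -7, -6, -7]
Stage 5 (DELAY): [0, 6, 10, -7, -6] = [0, 6, 10, -7, -6] -> [0, 6, 10, -7, -6]

Answer: 0 6 10 -7 -6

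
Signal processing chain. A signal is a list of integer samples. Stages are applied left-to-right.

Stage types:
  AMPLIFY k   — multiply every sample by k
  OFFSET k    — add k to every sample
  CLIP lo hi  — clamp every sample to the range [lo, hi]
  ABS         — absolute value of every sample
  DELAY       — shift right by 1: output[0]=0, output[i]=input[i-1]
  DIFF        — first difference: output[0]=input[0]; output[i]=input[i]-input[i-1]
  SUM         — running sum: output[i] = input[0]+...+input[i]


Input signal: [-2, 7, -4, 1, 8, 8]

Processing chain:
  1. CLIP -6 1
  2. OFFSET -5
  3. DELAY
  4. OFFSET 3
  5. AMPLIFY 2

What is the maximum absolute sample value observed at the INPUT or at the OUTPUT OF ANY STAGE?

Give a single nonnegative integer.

Answer: 12

Derivation:
Input: [-2, 7, -4, 1, 8, 8] (max |s|=8)
Stage 1 (CLIP -6 1): clip(-2,-6,1)=-2, clip(7,-6,1)=1, clip(-4,-6,1)=-4, clip(1,-6,1)=1, clip(8,-6,1)=1, clip(8,-6,1)=1 -> [-2, 1, -4, 1, 1, 1] (max |s|=4)
Stage 2 (OFFSET -5): -2+-5=-7, 1+-5=-4, -4+-5=-9, 1+-5=-4, 1+-5=-4, 1+-5=-4 -> [-7, -4, -9, -4, -4, -4] (max |s|=9)
Stage 3 (DELAY): [0, -7, -4, -9, -4, -4] = [0, -7, -4, -9, -4, -4] -> [0, -7, -4, -9, -4, -4] (max |s|=9)
Stage 4 (OFFSET 3): 0+3=3, -7+3=-4, -4+3=-1, -9+3=-6, -4+3=-1, -4+3=-1 -> [3, -4, -1, -6, -1, -1] (max |s|=6)
Stage 5 (AMPLIFY 2): 3*2=6, -4*2=-8, -1*2=-2, -6*2=-12, -1*2=-2, -1*2=-2 -> [6, -8, -2, -12, -2, -2] (max |s|=12)
Overall max amplitude: 12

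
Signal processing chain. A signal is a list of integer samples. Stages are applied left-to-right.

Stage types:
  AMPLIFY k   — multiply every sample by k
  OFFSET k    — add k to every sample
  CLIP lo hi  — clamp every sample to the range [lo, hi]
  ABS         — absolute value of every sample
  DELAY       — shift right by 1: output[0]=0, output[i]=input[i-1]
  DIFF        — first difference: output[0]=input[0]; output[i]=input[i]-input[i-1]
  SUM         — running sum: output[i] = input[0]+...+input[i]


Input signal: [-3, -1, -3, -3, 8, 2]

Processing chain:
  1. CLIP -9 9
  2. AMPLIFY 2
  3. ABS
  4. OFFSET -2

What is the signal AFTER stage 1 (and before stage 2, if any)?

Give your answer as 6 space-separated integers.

Input: [-3, -1, -3, -3, 8, 2]
Stage 1 (CLIP -9 9): clip(-3,-9,9)=-3, clip(-1,-9,9)=-1, clip(-3,-9,9)=-3, clip(-3,-9,9)=-3, clip(8,-9,9)=8, clip(2,-9,9)=2 -> [-3, -1, -3, -3, 8, 2]

Answer: -3 -1 -3 -3 8 2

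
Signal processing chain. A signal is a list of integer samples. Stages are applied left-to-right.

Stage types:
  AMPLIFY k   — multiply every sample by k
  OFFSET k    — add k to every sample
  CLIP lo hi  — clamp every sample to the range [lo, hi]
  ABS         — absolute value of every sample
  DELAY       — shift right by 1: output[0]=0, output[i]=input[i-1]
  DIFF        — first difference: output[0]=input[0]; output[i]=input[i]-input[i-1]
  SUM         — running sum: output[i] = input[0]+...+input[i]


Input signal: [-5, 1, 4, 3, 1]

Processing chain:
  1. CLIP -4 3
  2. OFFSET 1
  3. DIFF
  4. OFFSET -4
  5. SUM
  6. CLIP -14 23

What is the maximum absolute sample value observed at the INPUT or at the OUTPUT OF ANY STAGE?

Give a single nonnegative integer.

Answer: 18

Derivation:
Input: [-5, 1, 4, 3, 1] (max |s|=5)
Stage 1 (CLIP -4 3): clip(-5,-4,3)=-4, clip(1,-4,3)=1, clip(4,-4,3)=3, clip(3,-4,3)=3, clip(1,-4,3)=1 -> [-4, 1, 3, 3, 1] (max |s|=4)
Stage 2 (OFFSET 1): -4+1=-3, 1+1=2, 3+1=4, 3+1=4, 1+1=2 -> [-3, 2, 4, 4, 2] (max |s|=4)
Stage 3 (DIFF): s[0]=-3, 2--3=5, 4-2=2, 4-4=0, 2-4=-2 -> [-3, 5, 2, 0, -2] (max |s|=5)
Stage 4 (OFFSET -4): -3+-4=-7, 5+-4=1, 2+-4=-2, 0+-4=-4, -2+-4=-6 -> [-7, 1, -2, -4, -6] (max |s|=7)
Stage 5 (SUM): sum[0..0]=-7, sum[0..1]=-6, sum[0..2]=-8, sum[0..3]=-12, sum[0..4]=-18 -> [-7, -6, -8, -12, -18] (max |s|=18)
Stage 6 (CLIP -14 23): clip(-7,-14,23)=-7, clip(-6,-14,23)=-6, clip(-8,-14,23)=-8, clip(-12,-14,23)=-12, clip(-18,-14,23)=-14 -> [-7, -6, -8, -12, -14] (max |s|=14)
Overall max amplitude: 18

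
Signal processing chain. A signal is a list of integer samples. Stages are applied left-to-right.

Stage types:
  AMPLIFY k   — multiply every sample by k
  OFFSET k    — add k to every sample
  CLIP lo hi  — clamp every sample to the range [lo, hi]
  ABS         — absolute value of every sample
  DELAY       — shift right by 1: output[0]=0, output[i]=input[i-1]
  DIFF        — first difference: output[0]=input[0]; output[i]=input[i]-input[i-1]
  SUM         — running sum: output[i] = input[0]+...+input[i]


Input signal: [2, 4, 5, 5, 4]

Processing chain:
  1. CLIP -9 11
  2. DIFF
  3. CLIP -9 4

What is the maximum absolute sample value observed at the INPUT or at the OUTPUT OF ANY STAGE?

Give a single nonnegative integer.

Answer: 5

Derivation:
Input: [2, 4, 5, 5, 4] (max |s|=5)
Stage 1 (CLIP -9 11): clip(2,-9,11)=2, clip(4,-9,11)=4, clip(5,-9,11)=5, clip(5,-9,11)=5, clip(4,-9,11)=4 -> [2, 4, 5, 5, 4] (max |s|=5)
Stage 2 (DIFF): s[0]=2, 4-2=2, 5-4=1, 5-5=0, 4-5=-1 -> [2, 2, 1, 0, -1] (max |s|=2)
Stage 3 (CLIP -9 4): clip(2,-9,4)=2, clip(2,-9,4)=2, clip(1,-9,4)=1, clip(0,-9,4)=0, clip(-1,-9,4)=-1 -> [2, 2, 1, 0, -1] (max |s|=2)
Overall max amplitude: 5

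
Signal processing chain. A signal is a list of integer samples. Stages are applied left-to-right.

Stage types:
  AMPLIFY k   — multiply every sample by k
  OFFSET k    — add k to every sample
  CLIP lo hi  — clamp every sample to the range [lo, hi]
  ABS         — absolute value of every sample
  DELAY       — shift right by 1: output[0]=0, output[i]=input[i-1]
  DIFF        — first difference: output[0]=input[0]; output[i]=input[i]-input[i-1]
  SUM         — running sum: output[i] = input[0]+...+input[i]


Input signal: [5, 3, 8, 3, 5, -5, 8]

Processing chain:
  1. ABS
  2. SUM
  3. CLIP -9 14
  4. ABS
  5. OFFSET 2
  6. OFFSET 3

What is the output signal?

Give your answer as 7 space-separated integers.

Answer: 10 13 19 19 19 19 19

Derivation:
Input: [5, 3, 8, 3, 5, -5, 8]
Stage 1 (ABS): |5|=5, |3|=3, |8|=8, |3|=3, |5|=5, |-5|=5, |8|=8 -> [5, 3, 8, 3, 5, 5, 8]
Stage 2 (SUM): sum[0..0]=5, sum[0..1]=8, sum[0..2]=16, sum[0..3]=19, sum[0..4]=24, sum[0..5]=29, sum[0..6]=37 -> [5, 8, 16, 19, 24, 29, 37]
Stage 3 (CLIP -9 14): clip(5,-9,14)=5, clip(8,-9,14)=8, clip(16,-9,14)=14, clip(19,-9,14)=14, clip(24,-9,14)=14, clip(29,-9,14)=14, clip(37,-9,14)=14 -> [5, 8, 14, 14, 14, 14, 14]
Stage 4 (ABS): |5|=5, |8|=8, |14|=14, |14|=14, |14|=14, |14|=14, |14|=14 -> [5, 8, 14, 14, 14, 14, 14]
Stage 5 (OFFSET 2): 5+2=7, 8+2=10, 14+2=16, 14+2=16, 14+2=16, 14+2=16, 14+2=16 -> [7, 10, 16, 16, 16, 16, 16]
Stage 6 (OFFSET 3): 7+3=10, 10+3=13, 16+3=19, 16+3=19, 16+3=19, 16+3=19, 16+3=19 -> [10, 13, 19, 19, 19, 19, 19]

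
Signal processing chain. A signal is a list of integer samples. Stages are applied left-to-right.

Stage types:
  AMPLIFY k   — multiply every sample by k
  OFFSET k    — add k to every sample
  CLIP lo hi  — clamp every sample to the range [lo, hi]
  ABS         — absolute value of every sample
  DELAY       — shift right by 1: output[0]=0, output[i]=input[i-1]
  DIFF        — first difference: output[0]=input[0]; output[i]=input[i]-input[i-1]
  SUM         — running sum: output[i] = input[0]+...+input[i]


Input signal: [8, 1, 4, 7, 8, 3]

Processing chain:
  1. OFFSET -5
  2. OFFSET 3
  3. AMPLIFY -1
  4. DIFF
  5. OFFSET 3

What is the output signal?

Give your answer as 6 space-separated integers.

Answer: -3 10 0 0 2 8

Derivation:
Input: [8, 1, 4, 7, 8, 3]
Stage 1 (OFFSET -5): 8+-5=3, 1+-5=-4, 4+-5=-1, 7+-5=2, 8+-5=3, 3+-5=-2 -> [3, -4, -1, 2, 3, -2]
Stage 2 (OFFSET 3): 3+3=6, -4+3=-1, -1+3=2, 2+3=5, 3+3=6, -2+3=1 -> [6, -1, 2, 5, 6, 1]
Stage 3 (AMPLIFY -1): 6*-1=-6, -1*-1=1, 2*-1=-2, 5*-1=-5, 6*-1=-6, 1*-1=-1 -> [-6, 1, -2, -5, -6, -1]
Stage 4 (DIFF): s[0]=-6, 1--6=7, -2-1=-3, -5--2=-3, -6--5=-1, -1--6=5 -> [-6, 7, -3, -3, -1, 5]
Stage 5 (OFFSET 3): -6+3=-3, 7+3=10, -3+3=0, -3+3=0, -1+3=2, 5+3=8 -> [-3, 10, 0, 0, 2, 8]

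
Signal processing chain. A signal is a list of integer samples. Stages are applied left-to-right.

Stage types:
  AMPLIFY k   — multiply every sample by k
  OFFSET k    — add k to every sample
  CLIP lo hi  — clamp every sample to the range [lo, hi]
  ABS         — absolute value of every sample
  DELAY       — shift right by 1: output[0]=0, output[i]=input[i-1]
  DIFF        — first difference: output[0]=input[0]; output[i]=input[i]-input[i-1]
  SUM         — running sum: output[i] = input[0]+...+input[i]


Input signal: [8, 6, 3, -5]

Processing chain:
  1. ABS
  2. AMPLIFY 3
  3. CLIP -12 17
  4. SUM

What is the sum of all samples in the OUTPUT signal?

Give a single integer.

Input: [8, 6, 3, -5]
Stage 1 (ABS): |8|=8, |6|=6, |3|=3, |-5|=5 -> [8, 6, 3, 5]
Stage 2 (AMPLIFY 3): 8*3=24, 6*3=18, 3*3=9, 5*3=15 -> [24, 18, 9, 15]
Stage 3 (CLIP -12 17): clip(24,-12,17)=17, clip(18,-12,17)=17, clip(9,-12,17)=9, clip(15,-12,17)=15 -> [17, 17, 9, 15]
Stage 4 (SUM): sum[0..0]=17, sum[0..1]=34, sum[0..2]=43, sum[0..3]=58 -> [17, 34, 43, 58]
Output sum: 152

Answer: 152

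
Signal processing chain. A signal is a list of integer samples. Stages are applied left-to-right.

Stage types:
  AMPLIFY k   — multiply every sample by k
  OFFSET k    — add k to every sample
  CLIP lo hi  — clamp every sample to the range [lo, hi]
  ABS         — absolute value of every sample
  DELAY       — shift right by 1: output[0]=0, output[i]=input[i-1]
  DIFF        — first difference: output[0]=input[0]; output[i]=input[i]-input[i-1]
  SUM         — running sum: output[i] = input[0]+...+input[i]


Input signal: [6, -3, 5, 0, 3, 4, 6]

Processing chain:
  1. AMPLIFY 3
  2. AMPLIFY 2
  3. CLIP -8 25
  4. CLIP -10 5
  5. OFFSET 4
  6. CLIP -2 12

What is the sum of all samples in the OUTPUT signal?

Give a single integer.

Input: [6, -3, 5, 0, 3, 4, 6]
Stage 1 (AMPLIFY 3): 6*3=18, -3*3=-9, 5*3=15, 0*3=0, 3*3=9, 4*3=12, 6*3=18 -> [18, -9, 15, 0, 9, 12, 18]
Stage 2 (AMPLIFY 2): 18*2=36, -9*2=-18, 15*2=30, 0*2=0, 9*2=18, 12*2=24, 18*2=36 -> [36, -18, 30, 0, 18, 24, 36]
Stage 3 (CLIP -8 25): clip(36,-8,25)=25, clip(-18,-8,25)=-8, clip(30,-8,25)=25, clip(0,-8,25)=0, clip(18,-8,25)=18, clip(24,-8,25)=24, clip(36,-8,25)=25 -> [25, -8, 25, 0, 18, 24, 25]
Stage 4 (CLIP -10 5): clip(25,-10,5)=5, clip(-8,-10,5)=-8, clip(25,-10,5)=5, clip(0,-10,5)=0, clip(18,-10,5)=5, clip(24,-10,5)=5, clip(25,-10,5)=5 -> [5, -8, 5, 0, 5, 5, 5]
Stage 5 (OFFSET 4): 5+4=9, -8+4=-4, 5+4=9, 0+4=4, 5+4=9, 5+4=9, 5+4=9 -> [9, -4, 9, 4, 9, 9, 9]
Stage 6 (CLIP -2 12): clip(9,-2,12)=9, clip(-4,-2,12)=-2, clip(9,-2,12)=9, clip(4,-2,12)=4, clip(9,-2,12)=9, clip(9,-2,12)=9, clip(9,-2,12)=9 -> [9, -2, 9, 4, 9, 9, 9]
Output sum: 47

Answer: 47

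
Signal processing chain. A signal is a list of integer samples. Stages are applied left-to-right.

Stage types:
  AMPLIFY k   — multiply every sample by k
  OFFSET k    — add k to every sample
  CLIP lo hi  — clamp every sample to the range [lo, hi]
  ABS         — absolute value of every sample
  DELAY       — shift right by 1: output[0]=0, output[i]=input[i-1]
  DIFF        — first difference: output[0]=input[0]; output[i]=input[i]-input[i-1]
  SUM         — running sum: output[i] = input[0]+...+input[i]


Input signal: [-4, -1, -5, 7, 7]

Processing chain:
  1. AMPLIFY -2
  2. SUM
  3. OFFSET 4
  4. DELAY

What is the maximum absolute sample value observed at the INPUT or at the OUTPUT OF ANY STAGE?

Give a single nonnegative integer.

Answer: 24

Derivation:
Input: [-4, -1, -5, 7, 7] (max |s|=7)
Stage 1 (AMPLIFY -2): -4*-2=8, -1*-2=2, -5*-2=10, 7*-2=-14, 7*-2=-14 -> [8, 2, 10, -14, -14] (max |s|=14)
Stage 2 (SUM): sum[0..0]=8, sum[0..1]=10, sum[0..2]=20, sum[0..3]=6, sum[0..4]=-8 -> [8, 10, 20, 6, -8] (max |s|=20)
Stage 3 (OFFSET 4): 8+4=12, 10+4=14, 20+4=24, 6+4=10, -8+4=-4 -> [12, 14, 24, 10, -4] (max |s|=24)
Stage 4 (DELAY): [0, 12, 14, 24, 10] = [0, 12, 14, 24, 10] -> [0, 12, 14, 24, 10] (max |s|=24)
Overall max amplitude: 24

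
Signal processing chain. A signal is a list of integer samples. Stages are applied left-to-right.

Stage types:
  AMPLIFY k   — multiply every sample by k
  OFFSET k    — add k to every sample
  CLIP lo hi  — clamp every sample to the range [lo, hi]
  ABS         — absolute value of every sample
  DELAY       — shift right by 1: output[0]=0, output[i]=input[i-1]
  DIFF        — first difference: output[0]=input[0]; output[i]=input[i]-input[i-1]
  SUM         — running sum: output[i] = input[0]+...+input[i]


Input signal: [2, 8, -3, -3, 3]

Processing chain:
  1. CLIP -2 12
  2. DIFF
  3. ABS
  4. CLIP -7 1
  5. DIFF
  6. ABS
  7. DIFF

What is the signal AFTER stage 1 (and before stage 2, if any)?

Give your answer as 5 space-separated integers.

Input: [2, 8, -3, -3, 3]
Stage 1 (CLIP -2 12): clip(2,-2,12)=2, clip(8,-2,12)=8, clip(-3,-2,12)=-2, clip(-3,-2,12)=-2, clip(3,-2,12)=3 -> [2, 8, -2, -2, 3]

Answer: 2 8 -2 -2 3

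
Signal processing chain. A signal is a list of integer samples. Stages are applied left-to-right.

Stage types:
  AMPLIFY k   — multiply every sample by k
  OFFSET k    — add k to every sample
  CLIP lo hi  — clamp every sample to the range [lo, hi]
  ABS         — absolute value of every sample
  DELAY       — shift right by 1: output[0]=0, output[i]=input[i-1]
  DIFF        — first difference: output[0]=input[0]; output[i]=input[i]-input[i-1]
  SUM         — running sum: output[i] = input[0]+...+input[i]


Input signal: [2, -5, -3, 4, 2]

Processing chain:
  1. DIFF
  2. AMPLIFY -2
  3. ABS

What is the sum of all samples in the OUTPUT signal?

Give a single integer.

Input: [2, -5, -3, 4, 2]
Stage 1 (DIFF): s[0]=2, -5-2=-7, -3--5=2, 4--3=7, 2-4=-2 -> [2, -7, 2, 7, -2]
Stage 2 (AMPLIFY -2): 2*-2=-4, -7*-2=14, 2*-2=-4, 7*-2=-14, -2*-2=4 -> [-4, 14, -4, -14, 4]
Stage 3 (ABS): |-4|=4, |14|=14, |-4|=4, |-14|=14, |4|=4 -> [4, 14, 4, 14, 4]
Output sum: 40

Answer: 40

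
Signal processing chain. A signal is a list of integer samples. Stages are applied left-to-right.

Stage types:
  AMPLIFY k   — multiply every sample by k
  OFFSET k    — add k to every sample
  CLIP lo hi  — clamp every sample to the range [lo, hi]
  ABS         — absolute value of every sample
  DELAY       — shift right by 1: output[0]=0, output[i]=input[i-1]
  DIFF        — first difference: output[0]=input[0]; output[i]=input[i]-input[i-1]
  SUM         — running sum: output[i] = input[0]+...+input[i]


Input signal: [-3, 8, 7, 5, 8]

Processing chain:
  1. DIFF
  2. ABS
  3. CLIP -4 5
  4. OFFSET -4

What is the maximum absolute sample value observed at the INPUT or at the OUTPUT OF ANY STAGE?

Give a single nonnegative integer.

Answer: 11

Derivation:
Input: [-3, 8, 7, 5, 8] (max |s|=8)
Stage 1 (DIFF): s[0]=-3, 8--3=11, 7-8=-1, 5-7=-2, 8-5=3 -> [-3, 11, -1, -2, 3] (max |s|=11)
Stage 2 (ABS): |-3|=3, |11|=11, |-1|=1, |-2|=2, |3|=3 -> [3, 11, 1, 2, 3] (max |s|=11)
Stage 3 (CLIP -4 5): clip(3,-4,5)=3, clip(11,-4,5)=5, clip(1,-4,5)=1, clip(2,-4,5)=2, clip(3,-4,5)=3 -> [3, 5, 1, 2, 3] (max |s|=5)
Stage 4 (OFFSET -4): 3+-4=-1, 5+-4=1, 1+-4=-3, 2+-4=-2, 3+-4=-1 -> [-1, 1, -3, -2, -1] (max |s|=3)
Overall max amplitude: 11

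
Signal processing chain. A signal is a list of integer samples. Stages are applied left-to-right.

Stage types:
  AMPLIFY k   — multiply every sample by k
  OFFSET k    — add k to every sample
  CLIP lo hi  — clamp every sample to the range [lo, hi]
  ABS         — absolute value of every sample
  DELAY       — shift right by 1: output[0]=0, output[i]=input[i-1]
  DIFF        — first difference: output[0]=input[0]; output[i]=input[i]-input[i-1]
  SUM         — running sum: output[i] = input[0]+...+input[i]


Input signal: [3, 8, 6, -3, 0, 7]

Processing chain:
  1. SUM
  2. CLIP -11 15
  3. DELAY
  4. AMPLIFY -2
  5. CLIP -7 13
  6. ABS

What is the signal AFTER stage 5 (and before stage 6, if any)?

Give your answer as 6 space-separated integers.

Answer: 0 -6 -7 -7 -7 -7

Derivation:
Input: [3, 8, 6, -3, 0, 7]
Stage 1 (SUM): sum[0..0]=3, sum[0..1]=11, sum[0..2]=17, sum[0..3]=14, sum[0..4]=14, sum[0..5]=21 -> [3, 11, 17, 14, 14, 21]
Stage 2 (CLIP -11 15): clip(3,-11,15)=3, clip(11,-11,15)=11, clip(17,-11,15)=15, clip(14,-11,15)=14, clip(14,-11,15)=14, clip(21,-11,15)=15 -> [3, 11, 15, 14, 14, 15]
Stage 3 (DELAY): [0, 3, 11, 15, 14, 14] = [0, 3, 11, 15, 14, 14] -> [0, 3, 11, 15, 14, 14]
Stage 4 (AMPLIFY -2): 0*-2=0, 3*-2=-6, 11*-2=-22, 15*-2=-30, 14*-2=-28, 14*-2=-28 -> [0, -6, -22, -30, -28, -28]
Stage 5 (CLIP -7 13): clip(0,-7,13)=0, clip(-6,-7,13)=-6, clip(-22,-7,13)=-7, clip(-30,-7,13)=-7, clip(-28,-7,13)=-7, clip(-28,-7,13)=-7 -> [0, -6, -7, -7, -7, -7]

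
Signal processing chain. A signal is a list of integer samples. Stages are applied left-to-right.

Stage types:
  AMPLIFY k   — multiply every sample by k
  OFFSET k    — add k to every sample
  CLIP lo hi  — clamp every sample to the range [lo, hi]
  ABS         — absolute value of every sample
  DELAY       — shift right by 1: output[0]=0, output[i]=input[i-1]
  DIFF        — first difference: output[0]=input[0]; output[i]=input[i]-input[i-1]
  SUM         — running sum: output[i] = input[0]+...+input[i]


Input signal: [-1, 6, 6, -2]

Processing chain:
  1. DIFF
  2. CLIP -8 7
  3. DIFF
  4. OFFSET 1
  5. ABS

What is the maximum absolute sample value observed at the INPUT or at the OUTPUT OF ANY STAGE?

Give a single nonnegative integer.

Input: [-1, 6, 6, -2] (max |s|=6)
Stage 1 (DIFF): s[0]=-1, 6--1=7, 6-6=0, -2-6=-8 -> [-1, 7, 0, -8] (max |s|=8)
Stage 2 (CLIP -8 7): clip(-1,-8,7)=-1, clip(7,-8,7)=7, clip(0,-8,7)=0, clip(-8,-8,7)=-8 -> [-1, 7, 0, -8] (max |s|=8)
Stage 3 (DIFF): s[0]=-1, 7--1=8, 0-7=-7, -8-0=-8 -> [-1, 8, -7, -8] (max |s|=8)
Stage 4 (OFFSET 1): -1+1=0, 8+1=9, -7+1=-6, -8+1=-7 -> [0, 9, -6, -7] (max |s|=9)
Stage 5 (ABS): |0|=0, |9|=9, |-6|=6, |-7|=7 -> [0, 9, 6, 7] (max |s|=9)
Overall max amplitude: 9

Answer: 9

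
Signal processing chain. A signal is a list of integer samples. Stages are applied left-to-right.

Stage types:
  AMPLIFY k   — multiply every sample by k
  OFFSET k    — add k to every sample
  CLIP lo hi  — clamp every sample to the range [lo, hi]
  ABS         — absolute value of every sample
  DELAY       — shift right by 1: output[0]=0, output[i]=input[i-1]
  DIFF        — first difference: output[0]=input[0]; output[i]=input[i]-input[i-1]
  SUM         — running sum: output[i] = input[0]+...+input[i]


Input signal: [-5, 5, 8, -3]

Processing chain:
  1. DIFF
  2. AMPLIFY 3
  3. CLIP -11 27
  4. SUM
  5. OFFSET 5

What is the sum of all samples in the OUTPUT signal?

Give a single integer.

Input: [-5, 5, 8, -3]
Stage 1 (DIFF): s[0]=-5, 5--5=10, 8-5=3, -3-8=-11 -> [-5, 10, 3, -11]
Stage 2 (AMPLIFY 3): -5*3=-15, 10*3=30, 3*3=9, -11*3=-33 -> [-15, 30, 9, -33]
Stage 3 (CLIP -11 27): clip(-15,-11,27)=-11, clip(30,-11,27)=27, clip(9,-11,27)=9, clip(-33,-11,27)=-11 -> [-11, 27, 9, -11]
Stage 4 (SUM): sum[0..0]=-11, sum[0..1]=16, sum[0..2]=25, sum[0..3]=14 -> [-11, 16, 25, 14]
Stage 5 (OFFSET 5): -11+5=-6, 16+5=21, 25+5=30, 14+5=19 -> [-6, 21, 30, 19]
Output sum: 64

Answer: 64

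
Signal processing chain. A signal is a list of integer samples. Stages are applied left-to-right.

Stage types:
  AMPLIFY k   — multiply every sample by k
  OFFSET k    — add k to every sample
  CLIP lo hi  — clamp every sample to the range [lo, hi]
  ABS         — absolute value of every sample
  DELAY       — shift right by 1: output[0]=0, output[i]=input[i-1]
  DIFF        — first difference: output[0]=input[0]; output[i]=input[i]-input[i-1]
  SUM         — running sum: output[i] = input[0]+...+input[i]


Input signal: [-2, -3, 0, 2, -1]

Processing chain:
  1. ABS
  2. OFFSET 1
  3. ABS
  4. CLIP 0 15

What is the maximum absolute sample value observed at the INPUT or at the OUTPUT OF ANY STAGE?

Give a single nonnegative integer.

Answer: 4

Derivation:
Input: [-2, -3, 0, 2, -1] (max |s|=3)
Stage 1 (ABS): |-2|=2, |-3|=3, |0|=0, |2|=2, |-1|=1 -> [2, 3, 0, 2, 1] (max |s|=3)
Stage 2 (OFFSET 1): 2+1=3, 3+1=4, 0+1=1, 2+1=3, 1+1=2 -> [3, 4, 1, 3, 2] (max |s|=4)
Stage 3 (ABS): |3|=3, |4|=4, |1|=1, |3|=3, |2|=2 -> [3, 4, 1, 3, 2] (max |s|=4)
Stage 4 (CLIP 0 15): clip(3,0,15)=3, clip(4,0,15)=4, clip(1,0,15)=1, clip(3,0,15)=3, clip(2,0,15)=2 -> [3, 4, 1, 3, 2] (max |s|=4)
Overall max amplitude: 4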